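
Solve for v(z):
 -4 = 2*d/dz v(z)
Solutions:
 v(z) = C1 - 2*z


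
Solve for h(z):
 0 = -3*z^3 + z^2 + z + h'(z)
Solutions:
 h(z) = C1 + 3*z^4/4 - z^3/3 - z^2/2


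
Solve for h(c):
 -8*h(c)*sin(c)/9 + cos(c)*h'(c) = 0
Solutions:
 h(c) = C1/cos(c)^(8/9)


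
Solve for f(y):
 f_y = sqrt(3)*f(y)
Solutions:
 f(y) = C1*exp(sqrt(3)*y)


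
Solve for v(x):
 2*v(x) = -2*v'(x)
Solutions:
 v(x) = C1*exp(-x)


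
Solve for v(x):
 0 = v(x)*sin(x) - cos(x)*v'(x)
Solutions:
 v(x) = C1/cos(x)


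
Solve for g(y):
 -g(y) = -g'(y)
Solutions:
 g(y) = C1*exp(y)


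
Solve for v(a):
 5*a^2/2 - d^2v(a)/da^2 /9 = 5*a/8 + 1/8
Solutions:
 v(a) = C1 + C2*a + 15*a^4/8 - 15*a^3/16 - 9*a^2/16


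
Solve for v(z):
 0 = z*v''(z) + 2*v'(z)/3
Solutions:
 v(z) = C1 + C2*z^(1/3)


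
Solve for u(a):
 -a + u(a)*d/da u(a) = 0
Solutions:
 u(a) = -sqrt(C1 + a^2)
 u(a) = sqrt(C1 + a^2)


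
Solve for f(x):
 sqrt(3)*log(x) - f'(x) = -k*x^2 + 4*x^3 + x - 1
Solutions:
 f(x) = C1 + k*x^3/3 - x^4 - x^2/2 + sqrt(3)*x*log(x) - sqrt(3)*x + x


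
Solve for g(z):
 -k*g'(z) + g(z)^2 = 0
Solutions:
 g(z) = -k/(C1*k + z)


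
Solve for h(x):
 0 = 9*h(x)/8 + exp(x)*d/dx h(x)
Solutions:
 h(x) = C1*exp(9*exp(-x)/8)


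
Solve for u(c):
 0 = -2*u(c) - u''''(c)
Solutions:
 u(c) = (C1*sin(2^(3/4)*c/2) + C2*cos(2^(3/4)*c/2))*exp(-2^(3/4)*c/2) + (C3*sin(2^(3/4)*c/2) + C4*cos(2^(3/4)*c/2))*exp(2^(3/4)*c/2)


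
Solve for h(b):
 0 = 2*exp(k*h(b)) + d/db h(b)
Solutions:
 h(b) = Piecewise((log(1/(C1*k + 2*b*k))/k, Ne(k, 0)), (nan, True))
 h(b) = Piecewise((C1 - 2*b, Eq(k, 0)), (nan, True))


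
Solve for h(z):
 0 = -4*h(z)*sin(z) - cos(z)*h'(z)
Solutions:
 h(z) = C1*cos(z)^4


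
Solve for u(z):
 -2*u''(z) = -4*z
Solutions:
 u(z) = C1 + C2*z + z^3/3


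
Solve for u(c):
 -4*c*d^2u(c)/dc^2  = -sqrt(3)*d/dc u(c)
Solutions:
 u(c) = C1 + C2*c^(sqrt(3)/4 + 1)


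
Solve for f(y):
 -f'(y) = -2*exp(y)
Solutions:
 f(y) = C1 + 2*exp(y)


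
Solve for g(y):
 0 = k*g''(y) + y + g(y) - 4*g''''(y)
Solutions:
 g(y) = C1*exp(-sqrt(2)*y*sqrt(k - sqrt(k^2 + 16))/4) + C2*exp(sqrt(2)*y*sqrt(k - sqrt(k^2 + 16))/4) + C3*exp(-sqrt(2)*y*sqrt(k + sqrt(k^2 + 16))/4) + C4*exp(sqrt(2)*y*sqrt(k + sqrt(k^2 + 16))/4) - y


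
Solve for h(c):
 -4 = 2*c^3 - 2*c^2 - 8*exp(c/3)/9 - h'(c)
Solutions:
 h(c) = C1 + c^4/2 - 2*c^3/3 + 4*c - 8*exp(c/3)/3


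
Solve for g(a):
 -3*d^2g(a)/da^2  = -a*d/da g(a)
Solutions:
 g(a) = C1 + C2*erfi(sqrt(6)*a/6)


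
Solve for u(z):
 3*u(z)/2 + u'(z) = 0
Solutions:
 u(z) = C1*exp(-3*z/2)


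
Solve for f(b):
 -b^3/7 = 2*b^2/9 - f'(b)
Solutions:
 f(b) = C1 + b^4/28 + 2*b^3/27


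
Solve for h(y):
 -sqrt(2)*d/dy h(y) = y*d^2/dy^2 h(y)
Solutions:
 h(y) = C1 + C2*y^(1 - sqrt(2))


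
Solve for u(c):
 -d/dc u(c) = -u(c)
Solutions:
 u(c) = C1*exp(c)


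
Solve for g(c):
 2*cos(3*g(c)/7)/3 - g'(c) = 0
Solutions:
 -2*c/3 - 7*log(sin(3*g(c)/7) - 1)/6 + 7*log(sin(3*g(c)/7) + 1)/6 = C1


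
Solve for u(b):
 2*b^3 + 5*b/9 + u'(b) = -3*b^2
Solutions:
 u(b) = C1 - b^4/2 - b^3 - 5*b^2/18


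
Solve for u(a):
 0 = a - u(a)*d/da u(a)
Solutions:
 u(a) = -sqrt(C1 + a^2)
 u(a) = sqrt(C1 + a^2)


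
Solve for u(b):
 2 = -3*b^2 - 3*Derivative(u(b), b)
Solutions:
 u(b) = C1 - b^3/3 - 2*b/3


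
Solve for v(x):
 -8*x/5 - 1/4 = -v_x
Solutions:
 v(x) = C1 + 4*x^2/5 + x/4


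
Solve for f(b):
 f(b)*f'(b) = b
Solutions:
 f(b) = -sqrt(C1 + b^2)
 f(b) = sqrt(C1 + b^2)


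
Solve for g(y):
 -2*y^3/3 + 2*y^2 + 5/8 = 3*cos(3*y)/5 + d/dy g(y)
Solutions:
 g(y) = C1 - y^4/6 + 2*y^3/3 + 5*y/8 - sin(3*y)/5


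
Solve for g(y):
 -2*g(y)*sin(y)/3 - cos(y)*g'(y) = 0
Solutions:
 g(y) = C1*cos(y)^(2/3)


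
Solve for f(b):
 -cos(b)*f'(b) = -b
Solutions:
 f(b) = C1 + Integral(b/cos(b), b)


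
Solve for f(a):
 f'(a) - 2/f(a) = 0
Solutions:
 f(a) = -sqrt(C1 + 4*a)
 f(a) = sqrt(C1 + 4*a)


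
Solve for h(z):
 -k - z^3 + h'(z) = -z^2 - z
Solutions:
 h(z) = C1 + k*z + z^4/4 - z^3/3 - z^2/2


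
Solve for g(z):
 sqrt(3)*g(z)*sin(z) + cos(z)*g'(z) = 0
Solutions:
 g(z) = C1*cos(z)^(sqrt(3))


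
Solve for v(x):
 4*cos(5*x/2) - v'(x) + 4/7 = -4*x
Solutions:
 v(x) = C1 + 2*x^2 + 4*x/7 + 8*sin(5*x/2)/5


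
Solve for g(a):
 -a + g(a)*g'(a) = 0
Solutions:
 g(a) = -sqrt(C1 + a^2)
 g(a) = sqrt(C1 + a^2)


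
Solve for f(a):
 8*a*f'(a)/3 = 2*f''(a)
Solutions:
 f(a) = C1 + C2*erfi(sqrt(6)*a/3)


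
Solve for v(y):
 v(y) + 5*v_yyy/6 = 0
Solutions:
 v(y) = C3*exp(-5^(2/3)*6^(1/3)*y/5) + (C1*sin(2^(1/3)*3^(5/6)*5^(2/3)*y/10) + C2*cos(2^(1/3)*3^(5/6)*5^(2/3)*y/10))*exp(5^(2/3)*6^(1/3)*y/10)


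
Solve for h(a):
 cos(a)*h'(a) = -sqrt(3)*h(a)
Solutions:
 h(a) = C1*(sin(a) - 1)^(sqrt(3)/2)/(sin(a) + 1)^(sqrt(3)/2)


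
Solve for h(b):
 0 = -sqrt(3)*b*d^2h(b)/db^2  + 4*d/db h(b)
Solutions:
 h(b) = C1 + C2*b^(1 + 4*sqrt(3)/3)


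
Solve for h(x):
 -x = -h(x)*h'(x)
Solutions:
 h(x) = -sqrt(C1 + x^2)
 h(x) = sqrt(C1 + x^2)


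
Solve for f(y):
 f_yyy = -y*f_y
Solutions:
 f(y) = C1 + Integral(C2*airyai(-y) + C3*airybi(-y), y)


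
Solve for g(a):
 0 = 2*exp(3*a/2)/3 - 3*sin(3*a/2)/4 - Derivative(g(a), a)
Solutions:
 g(a) = C1 + 4*exp(3*a/2)/9 + cos(3*a/2)/2


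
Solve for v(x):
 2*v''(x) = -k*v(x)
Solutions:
 v(x) = C1*exp(-sqrt(2)*x*sqrt(-k)/2) + C2*exp(sqrt(2)*x*sqrt(-k)/2)


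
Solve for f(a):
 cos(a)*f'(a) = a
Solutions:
 f(a) = C1 + Integral(a/cos(a), a)


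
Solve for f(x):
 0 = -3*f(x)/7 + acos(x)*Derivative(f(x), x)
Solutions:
 f(x) = C1*exp(3*Integral(1/acos(x), x)/7)


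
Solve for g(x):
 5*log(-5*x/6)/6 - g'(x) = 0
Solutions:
 g(x) = C1 + 5*x*log(-x)/6 + 5*x*(-log(6) - 1 + log(5))/6


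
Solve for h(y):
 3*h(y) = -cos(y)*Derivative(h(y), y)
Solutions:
 h(y) = C1*(sin(y) - 1)^(3/2)/(sin(y) + 1)^(3/2)


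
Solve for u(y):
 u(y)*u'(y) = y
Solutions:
 u(y) = -sqrt(C1 + y^2)
 u(y) = sqrt(C1 + y^2)


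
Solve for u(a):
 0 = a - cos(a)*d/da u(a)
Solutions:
 u(a) = C1 + Integral(a/cos(a), a)


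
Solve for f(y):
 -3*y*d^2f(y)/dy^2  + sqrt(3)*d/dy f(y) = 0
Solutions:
 f(y) = C1 + C2*y^(sqrt(3)/3 + 1)


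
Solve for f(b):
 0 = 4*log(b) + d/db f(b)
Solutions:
 f(b) = C1 - 4*b*log(b) + 4*b


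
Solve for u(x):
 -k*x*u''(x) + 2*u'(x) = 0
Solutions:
 u(x) = C1 + x^(((re(k) + 2)*re(k) + im(k)^2)/(re(k)^2 + im(k)^2))*(C2*sin(2*log(x)*Abs(im(k))/(re(k)^2 + im(k)^2)) + C3*cos(2*log(x)*im(k)/(re(k)^2 + im(k)^2)))


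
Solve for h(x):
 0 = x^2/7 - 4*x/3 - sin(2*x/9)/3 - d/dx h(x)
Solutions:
 h(x) = C1 + x^3/21 - 2*x^2/3 + 3*cos(2*x/9)/2


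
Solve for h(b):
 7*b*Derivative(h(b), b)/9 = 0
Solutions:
 h(b) = C1


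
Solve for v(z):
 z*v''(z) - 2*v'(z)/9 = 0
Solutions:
 v(z) = C1 + C2*z^(11/9)


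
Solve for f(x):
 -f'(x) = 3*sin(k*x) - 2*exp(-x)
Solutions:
 f(x) = C1 - 2*exp(-x) + 3*cos(k*x)/k


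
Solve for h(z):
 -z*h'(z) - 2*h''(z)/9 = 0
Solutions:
 h(z) = C1 + C2*erf(3*z/2)


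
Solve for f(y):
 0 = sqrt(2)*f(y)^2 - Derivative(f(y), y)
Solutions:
 f(y) = -1/(C1 + sqrt(2)*y)


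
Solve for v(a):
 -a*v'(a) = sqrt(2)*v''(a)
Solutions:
 v(a) = C1 + C2*erf(2^(1/4)*a/2)


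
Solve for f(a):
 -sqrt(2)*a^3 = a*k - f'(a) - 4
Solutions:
 f(a) = C1 + sqrt(2)*a^4/4 + a^2*k/2 - 4*a


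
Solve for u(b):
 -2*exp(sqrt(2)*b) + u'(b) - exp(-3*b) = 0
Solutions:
 u(b) = C1 + sqrt(2)*exp(sqrt(2)*b) - exp(-3*b)/3


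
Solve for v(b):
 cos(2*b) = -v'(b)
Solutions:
 v(b) = C1 - sin(2*b)/2


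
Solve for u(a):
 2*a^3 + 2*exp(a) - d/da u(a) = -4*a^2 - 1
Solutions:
 u(a) = C1 + a^4/2 + 4*a^3/3 + a + 2*exp(a)


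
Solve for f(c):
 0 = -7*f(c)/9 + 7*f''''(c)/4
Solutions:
 f(c) = C1*exp(-sqrt(6)*c/3) + C2*exp(sqrt(6)*c/3) + C3*sin(sqrt(6)*c/3) + C4*cos(sqrt(6)*c/3)


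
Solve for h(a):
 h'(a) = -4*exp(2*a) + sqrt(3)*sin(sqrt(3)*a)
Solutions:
 h(a) = C1 - 2*exp(2*a) - cos(sqrt(3)*a)


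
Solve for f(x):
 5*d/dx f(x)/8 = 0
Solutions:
 f(x) = C1


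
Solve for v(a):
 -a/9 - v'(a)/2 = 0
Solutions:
 v(a) = C1 - a^2/9


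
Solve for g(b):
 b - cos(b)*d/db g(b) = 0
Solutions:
 g(b) = C1 + Integral(b/cos(b), b)


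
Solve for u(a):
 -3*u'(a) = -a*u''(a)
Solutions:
 u(a) = C1 + C2*a^4


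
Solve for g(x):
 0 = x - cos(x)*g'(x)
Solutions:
 g(x) = C1 + Integral(x/cos(x), x)


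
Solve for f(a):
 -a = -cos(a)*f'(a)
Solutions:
 f(a) = C1 + Integral(a/cos(a), a)


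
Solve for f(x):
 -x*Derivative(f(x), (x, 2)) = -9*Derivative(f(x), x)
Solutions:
 f(x) = C1 + C2*x^10


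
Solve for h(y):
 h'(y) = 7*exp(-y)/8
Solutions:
 h(y) = C1 - 7*exp(-y)/8


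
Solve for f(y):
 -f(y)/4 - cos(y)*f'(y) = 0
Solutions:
 f(y) = C1*(sin(y) - 1)^(1/8)/(sin(y) + 1)^(1/8)


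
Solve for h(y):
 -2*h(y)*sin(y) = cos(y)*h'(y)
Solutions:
 h(y) = C1*cos(y)^2


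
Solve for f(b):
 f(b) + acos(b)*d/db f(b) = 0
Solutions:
 f(b) = C1*exp(-Integral(1/acos(b), b))


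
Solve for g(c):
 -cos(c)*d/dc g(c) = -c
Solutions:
 g(c) = C1 + Integral(c/cos(c), c)


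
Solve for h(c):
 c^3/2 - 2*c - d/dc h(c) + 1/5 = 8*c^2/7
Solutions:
 h(c) = C1 + c^4/8 - 8*c^3/21 - c^2 + c/5


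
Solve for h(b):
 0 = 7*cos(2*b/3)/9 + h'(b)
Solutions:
 h(b) = C1 - 7*sin(2*b/3)/6


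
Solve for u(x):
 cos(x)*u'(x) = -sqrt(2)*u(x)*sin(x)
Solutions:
 u(x) = C1*cos(x)^(sqrt(2))


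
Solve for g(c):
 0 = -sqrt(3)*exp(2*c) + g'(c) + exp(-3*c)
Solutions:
 g(c) = C1 + sqrt(3)*exp(2*c)/2 + exp(-3*c)/3


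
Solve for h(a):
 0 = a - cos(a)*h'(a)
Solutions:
 h(a) = C1 + Integral(a/cos(a), a)


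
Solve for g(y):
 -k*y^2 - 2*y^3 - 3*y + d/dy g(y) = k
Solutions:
 g(y) = C1 + k*y^3/3 + k*y + y^4/2 + 3*y^2/2


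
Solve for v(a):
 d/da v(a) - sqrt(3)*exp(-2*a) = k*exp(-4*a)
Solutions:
 v(a) = C1 - k*exp(-4*a)/4 - sqrt(3)*exp(-2*a)/2


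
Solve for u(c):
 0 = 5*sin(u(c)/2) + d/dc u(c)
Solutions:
 u(c) = -2*acos((-C1 - exp(5*c))/(C1 - exp(5*c))) + 4*pi
 u(c) = 2*acos((-C1 - exp(5*c))/(C1 - exp(5*c)))


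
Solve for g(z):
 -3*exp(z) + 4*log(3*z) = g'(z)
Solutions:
 g(z) = C1 + 4*z*log(z) + 4*z*(-1 + log(3)) - 3*exp(z)


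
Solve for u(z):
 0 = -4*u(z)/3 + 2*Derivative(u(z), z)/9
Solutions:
 u(z) = C1*exp(6*z)


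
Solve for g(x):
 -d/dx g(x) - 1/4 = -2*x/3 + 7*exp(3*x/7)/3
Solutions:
 g(x) = C1 + x^2/3 - x/4 - 49*exp(3*x/7)/9


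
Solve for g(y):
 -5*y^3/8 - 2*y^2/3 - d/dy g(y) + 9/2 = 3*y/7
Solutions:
 g(y) = C1 - 5*y^4/32 - 2*y^3/9 - 3*y^2/14 + 9*y/2


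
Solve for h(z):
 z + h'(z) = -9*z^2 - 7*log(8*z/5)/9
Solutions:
 h(z) = C1 - 3*z^3 - z^2/2 - 7*z*log(z)/9 - 7*z*log(2)/3 + 7*z/9 + 7*z*log(5)/9


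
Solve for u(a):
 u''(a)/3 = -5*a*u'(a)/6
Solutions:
 u(a) = C1 + C2*erf(sqrt(5)*a/2)


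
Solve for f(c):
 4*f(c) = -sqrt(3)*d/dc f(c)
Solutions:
 f(c) = C1*exp(-4*sqrt(3)*c/3)


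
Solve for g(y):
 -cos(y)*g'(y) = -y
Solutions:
 g(y) = C1 + Integral(y/cos(y), y)


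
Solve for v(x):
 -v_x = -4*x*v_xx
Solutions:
 v(x) = C1 + C2*x^(5/4)


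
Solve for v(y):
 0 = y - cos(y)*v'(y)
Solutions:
 v(y) = C1 + Integral(y/cos(y), y)


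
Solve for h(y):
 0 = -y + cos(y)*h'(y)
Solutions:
 h(y) = C1 + Integral(y/cos(y), y)


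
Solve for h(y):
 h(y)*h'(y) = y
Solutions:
 h(y) = -sqrt(C1 + y^2)
 h(y) = sqrt(C1 + y^2)


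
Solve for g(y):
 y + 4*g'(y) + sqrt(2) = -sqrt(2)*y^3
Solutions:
 g(y) = C1 - sqrt(2)*y^4/16 - y^2/8 - sqrt(2)*y/4


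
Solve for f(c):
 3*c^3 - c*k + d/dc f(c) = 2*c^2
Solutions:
 f(c) = C1 - 3*c^4/4 + 2*c^3/3 + c^2*k/2


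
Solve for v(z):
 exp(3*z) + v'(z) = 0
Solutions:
 v(z) = C1 - exp(3*z)/3


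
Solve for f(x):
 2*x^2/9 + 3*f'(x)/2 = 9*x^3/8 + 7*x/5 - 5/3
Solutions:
 f(x) = C1 + 3*x^4/16 - 4*x^3/81 + 7*x^2/15 - 10*x/9


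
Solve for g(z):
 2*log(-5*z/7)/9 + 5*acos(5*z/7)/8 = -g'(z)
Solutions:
 g(z) = C1 - 2*z*log(-z)/9 - 5*z*acos(5*z/7)/8 - 2*z*log(5)/9 + 2*z/9 + 2*z*log(7)/9 + sqrt(49 - 25*z^2)/8


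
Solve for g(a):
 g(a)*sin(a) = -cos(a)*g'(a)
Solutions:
 g(a) = C1*cos(a)


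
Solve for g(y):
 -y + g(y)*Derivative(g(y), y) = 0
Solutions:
 g(y) = -sqrt(C1 + y^2)
 g(y) = sqrt(C1 + y^2)


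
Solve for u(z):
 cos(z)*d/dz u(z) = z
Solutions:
 u(z) = C1 + Integral(z/cos(z), z)


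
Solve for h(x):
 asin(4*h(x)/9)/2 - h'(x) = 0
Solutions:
 Integral(1/asin(4*_y/9), (_y, h(x))) = C1 + x/2


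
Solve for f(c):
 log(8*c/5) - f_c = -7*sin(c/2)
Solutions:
 f(c) = C1 + c*log(c) - c*log(5) - c + 3*c*log(2) - 14*cos(c/2)


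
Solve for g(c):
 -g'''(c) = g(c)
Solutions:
 g(c) = C3*exp(-c) + (C1*sin(sqrt(3)*c/2) + C2*cos(sqrt(3)*c/2))*exp(c/2)


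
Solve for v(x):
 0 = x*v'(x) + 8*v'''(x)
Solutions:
 v(x) = C1 + Integral(C2*airyai(-x/2) + C3*airybi(-x/2), x)


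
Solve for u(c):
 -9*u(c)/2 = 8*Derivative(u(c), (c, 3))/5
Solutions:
 u(c) = C3*exp(c*(-2^(2/3)*45^(1/3) + 3*5^(1/3)*6^(2/3))/16)*sin(3*2^(2/3)*3^(1/6)*5^(1/3)*c/8) + C4*exp(c*(-2^(2/3)*45^(1/3) + 3*5^(1/3)*6^(2/3))/16)*cos(3*2^(2/3)*3^(1/6)*5^(1/3)*c/8) + C5*exp(-c*(2^(2/3)*45^(1/3) + 3*5^(1/3)*6^(2/3))/16) + (C1*sin(3*2^(2/3)*3^(1/6)*5^(1/3)*c/8) + C2*cos(3*2^(2/3)*3^(1/6)*5^(1/3)*c/8))*exp(2^(2/3)*45^(1/3)*c/8)


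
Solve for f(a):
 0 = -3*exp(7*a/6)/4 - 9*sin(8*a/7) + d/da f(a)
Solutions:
 f(a) = C1 + 9*exp(7*a/6)/14 - 63*cos(8*a/7)/8


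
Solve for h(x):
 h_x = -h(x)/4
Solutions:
 h(x) = C1*exp(-x/4)


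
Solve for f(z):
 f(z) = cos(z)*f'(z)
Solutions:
 f(z) = C1*sqrt(sin(z) + 1)/sqrt(sin(z) - 1)


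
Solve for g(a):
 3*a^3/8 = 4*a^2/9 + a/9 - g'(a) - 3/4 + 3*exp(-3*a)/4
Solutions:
 g(a) = C1 - 3*a^4/32 + 4*a^3/27 + a^2/18 - 3*a/4 - exp(-3*a)/4


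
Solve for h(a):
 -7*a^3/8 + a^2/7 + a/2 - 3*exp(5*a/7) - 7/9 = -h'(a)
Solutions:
 h(a) = C1 + 7*a^4/32 - a^3/21 - a^2/4 + 7*a/9 + 21*exp(5*a/7)/5


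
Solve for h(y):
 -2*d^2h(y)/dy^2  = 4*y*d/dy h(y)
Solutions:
 h(y) = C1 + C2*erf(y)


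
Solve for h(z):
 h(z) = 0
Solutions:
 h(z) = 0


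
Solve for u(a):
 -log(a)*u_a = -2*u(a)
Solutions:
 u(a) = C1*exp(2*li(a))


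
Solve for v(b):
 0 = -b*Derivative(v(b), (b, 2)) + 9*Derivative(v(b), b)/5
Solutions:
 v(b) = C1 + C2*b^(14/5)


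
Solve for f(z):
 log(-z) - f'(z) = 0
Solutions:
 f(z) = C1 + z*log(-z) - z


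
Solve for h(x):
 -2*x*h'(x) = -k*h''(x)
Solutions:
 h(x) = C1 + C2*erf(x*sqrt(-1/k))/sqrt(-1/k)


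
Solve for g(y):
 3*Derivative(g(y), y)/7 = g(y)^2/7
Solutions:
 g(y) = -3/(C1 + y)


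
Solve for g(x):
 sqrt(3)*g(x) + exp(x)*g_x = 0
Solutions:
 g(x) = C1*exp(sqrt(3)*exp(-x))


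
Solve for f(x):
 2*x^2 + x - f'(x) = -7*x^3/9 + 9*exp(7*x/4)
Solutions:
 f(x) = C1 + 7*x^4/36 + 2*x^3/3 + x^2/2 - 36*exp(7*x/4)/7


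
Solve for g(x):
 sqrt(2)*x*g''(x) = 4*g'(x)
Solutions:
 g(x) = C1 + C2*x^(1 + 2*sqrt(2))


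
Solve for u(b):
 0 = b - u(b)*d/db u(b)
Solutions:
 u(b) = -sqrt(C1 + b^2)
 u(b) = sqrt(C1 + b^2)


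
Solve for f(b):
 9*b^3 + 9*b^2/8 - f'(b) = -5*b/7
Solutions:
 f(b) = C1 + 9*b^4/4 + 3*b^3/8 + 5*b^2/14


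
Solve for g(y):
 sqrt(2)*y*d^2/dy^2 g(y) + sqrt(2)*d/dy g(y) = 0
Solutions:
 g(y) = C1 + C2*log(y)


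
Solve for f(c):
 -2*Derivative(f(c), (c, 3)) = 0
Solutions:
 f(c) = C1 + C2*c + C3*c^2


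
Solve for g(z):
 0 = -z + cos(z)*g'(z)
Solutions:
 g(z) = C1 + Integral(z/cos(z), z)


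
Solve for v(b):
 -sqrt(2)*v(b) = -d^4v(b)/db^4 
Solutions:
 v(b) = C1*exp(-2^(1/8)*b) + C2*exp(2^(1/8)*b) + C3*sin(2^(1/8)*b) + C4*cos(2^(1/8)*b)


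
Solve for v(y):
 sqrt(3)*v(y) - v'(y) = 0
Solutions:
 v(y) = C1*exp(sqrt(3)*y)


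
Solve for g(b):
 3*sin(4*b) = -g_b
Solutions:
 g(b) = C1 + 3*cos(4*b)/4


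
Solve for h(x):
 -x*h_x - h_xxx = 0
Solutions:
 h(x) = C1 + Integral(C2*airyai(-x) + C3*airybi(-x), x)


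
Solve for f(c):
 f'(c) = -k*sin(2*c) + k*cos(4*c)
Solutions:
 f(c) = C1 + k*sin(4*c)/4 + k*cos(2*c)/2


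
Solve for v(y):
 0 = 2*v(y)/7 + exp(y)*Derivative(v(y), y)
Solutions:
 v(y) = C1*exp(2*exp(-y)/7)


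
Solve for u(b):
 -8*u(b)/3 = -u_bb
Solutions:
 u(b) = C1*exp(-2*sqrt(6)*b/3) + C2*exp(2*sqrt(6)*b/3)


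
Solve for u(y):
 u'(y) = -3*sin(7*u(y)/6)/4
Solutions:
 3*y/4 + 3*log(cos(7*u(y)/6) - 1)/7 - 3*log(cos(7*u(y)/6) + 1)/7 = C1


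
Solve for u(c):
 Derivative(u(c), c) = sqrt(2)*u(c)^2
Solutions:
 u(c) = -1/(C1 + sqrt(2)*c)


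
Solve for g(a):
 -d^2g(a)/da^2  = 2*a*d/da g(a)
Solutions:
 g(a) = C1 + C2*erf(a)


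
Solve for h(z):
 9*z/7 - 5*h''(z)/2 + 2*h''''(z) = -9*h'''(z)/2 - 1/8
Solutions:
 h(z) = C1 + C2*z + C3*exp(z*(-9 + sqrt(161))/8) + C4*exp(-z*(9 + sqrt(161))/8) + 3*z^3/35 + 683*z^2/1400


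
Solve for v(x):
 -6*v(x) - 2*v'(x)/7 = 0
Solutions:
 v(x) = C1*exp(-21*x)


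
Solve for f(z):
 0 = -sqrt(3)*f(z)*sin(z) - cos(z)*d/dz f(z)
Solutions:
 f(z) = C1*cos(z)^(sqrt(3))


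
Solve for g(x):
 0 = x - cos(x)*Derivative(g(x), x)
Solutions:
 g(x) = C1 + Integral(x/cos(x), x)


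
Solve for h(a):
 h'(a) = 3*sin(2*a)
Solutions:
 h(a) = C1 - 3*cos(2*a)/2


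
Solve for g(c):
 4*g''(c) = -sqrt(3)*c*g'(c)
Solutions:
 g(c) = C1 + C2*erf(sqrt(2)*3^(1/4)*c/4)


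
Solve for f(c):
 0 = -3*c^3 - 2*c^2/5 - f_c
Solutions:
 f(c) = C1 - 3*c^4/4 - 2*c^3/15


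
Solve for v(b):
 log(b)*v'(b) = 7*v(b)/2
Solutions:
 v(b) = C1*exp(7*li(b)/2)


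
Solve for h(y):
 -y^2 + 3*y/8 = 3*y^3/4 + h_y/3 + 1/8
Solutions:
 h(y) = C1 - 9*y^4/16 - y^3 + 9*y^2/16 - 3*y/8


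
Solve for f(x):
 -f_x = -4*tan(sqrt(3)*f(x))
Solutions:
 f(x) = sqrt(3)*(pi - asin(C1*exp(4*sqrt(3)*x)))/3
 f(x) = sqrt(3)*asin(C1*exp(4*sqrt(3)*x))/3


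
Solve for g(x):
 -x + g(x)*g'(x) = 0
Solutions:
 g(x) = -sqrt(C1 + x^2)
 g(x) = sqrt(C1 + x^2)


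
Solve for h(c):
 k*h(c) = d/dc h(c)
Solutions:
 h(c) = C1*exp(c*k)


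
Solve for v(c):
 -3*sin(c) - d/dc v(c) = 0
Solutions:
 v(c) = C1 + 3*cos(c)


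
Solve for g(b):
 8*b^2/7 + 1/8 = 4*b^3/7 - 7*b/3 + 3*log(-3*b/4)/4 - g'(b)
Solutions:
 g(b) = C1 + b^4/7 - 8*b^3/21 - 7*b^2/6 + 3*b*log(-b)/4 + b*(-12*log(2) - 7 + 6*log(3))/8


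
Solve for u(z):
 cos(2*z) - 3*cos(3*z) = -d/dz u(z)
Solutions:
 u(z) = C1 - sin(2*z)/2 + sin(3*z)


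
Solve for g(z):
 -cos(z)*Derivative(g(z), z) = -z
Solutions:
 g(z) = C1 + Integral(z/cos(z), z)


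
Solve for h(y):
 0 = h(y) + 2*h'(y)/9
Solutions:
 h(y) = C1*exp(-9*y/2)


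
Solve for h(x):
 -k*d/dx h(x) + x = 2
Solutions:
 h(x) = C1 + x^2/(2*k) - 2*x/k


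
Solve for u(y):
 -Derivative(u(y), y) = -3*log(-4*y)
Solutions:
 u(y) = C1 + 3*y*log(-y) + 3*y*(-1 + 2*log(2))


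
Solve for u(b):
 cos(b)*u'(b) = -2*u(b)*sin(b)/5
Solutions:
 u(b) = C1*cos(b)^(2/5)


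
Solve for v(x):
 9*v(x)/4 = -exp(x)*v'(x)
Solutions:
 v(x) = C1*exp(9*exp(-x)/4)


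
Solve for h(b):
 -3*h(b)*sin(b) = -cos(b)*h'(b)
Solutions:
 h(b) = C1/cos(b)^3


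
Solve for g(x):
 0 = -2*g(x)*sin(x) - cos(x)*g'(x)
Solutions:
 g(x) = C1*cos(x)^2


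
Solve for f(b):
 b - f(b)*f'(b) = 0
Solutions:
 f(b) = -sqrt(C1 + b^2)
 f(b) = sqrt(C1 + b^2)


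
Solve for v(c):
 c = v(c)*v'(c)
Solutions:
 v(c) = -sqrt(C1 + c^2)
 v(c) = sqrt(C1 + c^2)


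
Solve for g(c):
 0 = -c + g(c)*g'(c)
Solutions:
 g(c) = -sqrt(C1 + c^2)
 g(c) = sqrt(C1 + c^2)


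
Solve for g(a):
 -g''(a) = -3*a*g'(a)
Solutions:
 g(a) = C1 + C2*erfi(sqrt(6)*a/2)


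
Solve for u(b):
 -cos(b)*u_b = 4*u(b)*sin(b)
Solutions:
 u(b) = C1*cos(b)^4


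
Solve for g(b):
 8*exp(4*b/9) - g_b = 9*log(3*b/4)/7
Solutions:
 g(b) = C1 - 9*b*log(b)/7 + 9*b*(-log(3) + 1 + 2*log(2))/7 + 18*exp(4*b/9)


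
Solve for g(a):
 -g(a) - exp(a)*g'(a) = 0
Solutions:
 g(a) = C1*exp(exp(-a))


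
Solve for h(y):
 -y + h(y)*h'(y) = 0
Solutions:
 h(y) = -sqrt(C1 + y^2)
 h(y) = sqrt(C1 + y^2)


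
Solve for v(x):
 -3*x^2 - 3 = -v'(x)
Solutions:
 v(x) = C1 + x^3 + 3*x


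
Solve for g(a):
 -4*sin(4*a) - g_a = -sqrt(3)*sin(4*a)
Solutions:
 g(a) = C1 - sqrt(3)*cos(4*a)/4 + cos(4*a)


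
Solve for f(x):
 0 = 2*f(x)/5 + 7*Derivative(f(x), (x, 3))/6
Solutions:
 f(x) = C3*exp(x*(-12^(1/3)*35^(2/3) + 3*3^(1/3)*70^(2/3))/140)*sin(3^(5/6)*70^(2/3)*x/70) + C4*exp(x*(-12^(1/3)*35^(2/3) + 3*3^(1/3)*70^(2/3))/140)*cos(3^(5/6)*70^(2/3)*x/70) + C5*exp(-x*(12^(1/3)*35^(2/3) + 3*3^(1/3)*70^(2/3))/140) + (C1*sin(3^(5/6)*70^(2/3)*x/70) + C2*cos(3^(5/6)*70^(2/3)*x/70))*exp(12^(1/3)*35^(2/3)*x/70)


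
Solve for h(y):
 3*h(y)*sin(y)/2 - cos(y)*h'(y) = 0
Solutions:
 h(y) = C1/cos(y)^(3/2)


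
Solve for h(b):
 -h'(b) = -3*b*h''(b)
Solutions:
 h(b) = C1 + C2*b^(4/3)


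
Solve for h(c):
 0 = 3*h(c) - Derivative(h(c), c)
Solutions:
 h(c) = C1*exp(3*c)


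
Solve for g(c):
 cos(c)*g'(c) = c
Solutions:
 g(c) = C1 + Integral(c/cos(c), c)


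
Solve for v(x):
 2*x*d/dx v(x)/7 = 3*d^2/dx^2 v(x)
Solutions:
 v(x) = C1 + C2*erfi(sqrt(21)*x/21)


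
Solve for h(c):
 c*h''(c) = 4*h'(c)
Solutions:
 h(c) = C1 + C2*c^5


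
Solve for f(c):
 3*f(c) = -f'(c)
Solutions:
 f(c) = C1*exp(-3*c)


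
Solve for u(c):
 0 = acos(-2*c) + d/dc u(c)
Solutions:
 u(c) = C1 - c*acos(-2*c) - sqrt(1 - 4*c^2)/2


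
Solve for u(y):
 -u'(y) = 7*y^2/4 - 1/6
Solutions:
 u(y) = C1 - 7*y^3/12 + y/6


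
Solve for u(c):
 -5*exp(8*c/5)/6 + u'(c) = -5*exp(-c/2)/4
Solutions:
 u(c) = C1 + 25*exp(8*c/5)/48 + 5*exp(-c/2)/2


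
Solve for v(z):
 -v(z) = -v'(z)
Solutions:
 v(z) = C1*exp(z)


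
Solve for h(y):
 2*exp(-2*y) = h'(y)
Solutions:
 h(y) = C1 - exp(-2*y)


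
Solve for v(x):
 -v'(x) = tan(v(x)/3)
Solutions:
 v(x) = -3*asin(C1*exp(-x/3)) + 3*pi
 v(x) = 3*asin(C1*exp(-x/3))


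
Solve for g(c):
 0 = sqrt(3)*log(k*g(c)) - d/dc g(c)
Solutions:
 li(k*g(c))/k = C1 + sqrt(3)*c


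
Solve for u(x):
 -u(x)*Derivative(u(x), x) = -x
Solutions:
 u(x) = -sqrt(C1 + x^2)
 u(x) = sqrt(C1 + x^2)


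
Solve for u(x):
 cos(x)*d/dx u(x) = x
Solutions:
 u(x) = C1 + Integral(x/cos(x), x)


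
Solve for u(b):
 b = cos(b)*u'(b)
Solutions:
 u(b) = C1 + Integral(b/cos(b), b)


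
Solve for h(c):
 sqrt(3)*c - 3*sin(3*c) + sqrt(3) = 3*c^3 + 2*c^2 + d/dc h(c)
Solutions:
 h(c) = C1 - 3*c^4/4 - 2*c^3/3 + sqrt(3)*c^2/2 + sqrt(3)*c + cos(3*c)


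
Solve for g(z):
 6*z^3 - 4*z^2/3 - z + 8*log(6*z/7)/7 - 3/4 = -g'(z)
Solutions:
 g(z) = C1 - 3*z^4/2 + 4*z^3/9 + z^2/2 - 8*z*log(z)/7 - 8*z*log(6)/7 + 53*z/28 + 8*z*log(7)/7


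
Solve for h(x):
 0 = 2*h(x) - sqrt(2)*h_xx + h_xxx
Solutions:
 h(x) = C1*exp(x*(2/(-2*sqrt(2) + sqrt(-8 + (27 - 2*sqrt(2))^2) + 27)^(1/3) + 2*sqrt(2) + (-2*sqrt(2) + sqrt(-8 + (27 - 2*sqrt(2))^2) + 27)^(1/3))/6)*sin(sqrt(3)*x*(-(-2*sqrt(2) + sqrt(-8 + (27 - 2*sqrt(2))^2) + 27)^(1/3) + 2/(-2*sqrt(2) + sqrt(-8 + (27 - 2*sqrt(2))^2) + 27)^(1/3))/6) + C2*exp(x*(2/(-2*sqrt(2) + sqrt(-8 + (27 - 2*sqrt(2))^2) + 27)^(1/3) + 2*sqrt(2) + (-2*sqrt(2) + sqrt(-8 + (27 - 2*sqrt(2))^2) + 27)^(1/3))/6)*cos(sqrt(3)*x*(-(-2*sqrt(2) + sqrt(-8 + (27 - 2*sqrt(2))^2) + 27)^(1/3) + 2/(-2*sqrt(2) + sqrt(-8 + (27 - 2*sqrt(2))^2) + 27)^(1/3))/6) + C3*exp(x*(-(-2*sqrt(2) + sqrt(-8 + (27 - 2*sqrt(2))^2) + 27)^(1/3) - 2/(-2*sqrt(2) + sqrt(-8 + (27 - 2*sqrt(2))^2) + 27)^(1/3) + sqrt(2))/3)


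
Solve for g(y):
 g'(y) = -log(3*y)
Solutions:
 g(y) = C1 - y*log(y) - y*log(3) + y


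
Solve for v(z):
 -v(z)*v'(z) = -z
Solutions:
 v(z) = -sqrt(C1 + z^2)
 v(z) = sqrt(C1 + z^2)


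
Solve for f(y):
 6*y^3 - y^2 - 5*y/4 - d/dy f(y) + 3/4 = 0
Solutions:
 f(y) = C1 + 3*y^4/2 - y^3/3 - 5*y^2/8 + 3*y/4


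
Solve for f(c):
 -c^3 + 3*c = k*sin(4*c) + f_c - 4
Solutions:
 f(c) = C1 - c^4/4 + 3*c^2/2 + 4*c + k*cos(4*c)/4


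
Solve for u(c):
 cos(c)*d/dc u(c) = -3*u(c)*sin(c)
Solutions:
 u(c) = C1*cos(c)^3


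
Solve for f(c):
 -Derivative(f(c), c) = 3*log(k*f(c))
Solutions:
 li(k*f(c))/k = C1 - 3*c


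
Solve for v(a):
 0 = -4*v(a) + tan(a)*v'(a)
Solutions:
 v(a) = C1*sin(a)^4


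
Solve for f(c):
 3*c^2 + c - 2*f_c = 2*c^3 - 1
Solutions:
 f(c) = C1 - c^4/4 + c^3/2 + c^2/4 + c/2


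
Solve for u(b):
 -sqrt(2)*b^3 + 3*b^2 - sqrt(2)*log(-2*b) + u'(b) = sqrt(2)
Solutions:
 u(b) = C1 + sqrt(2)*b^4/4 - b^3 + sqrt(2)*b*log(-b) + sqrt(2)*b*log(2)


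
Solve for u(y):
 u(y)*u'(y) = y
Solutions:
 u(y) = -sqrt(C1 + y^2)
 u(y) = sqrt(C1 + y^2)


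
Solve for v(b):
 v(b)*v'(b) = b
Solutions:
 v(b) = -sqrt(C1 + b^2)
 v(b) = sqrt(C1 + b^2)


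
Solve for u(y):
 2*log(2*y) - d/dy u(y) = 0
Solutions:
 u(y) = C1 + 2*y*log(y) - 2*y + y*log(4)


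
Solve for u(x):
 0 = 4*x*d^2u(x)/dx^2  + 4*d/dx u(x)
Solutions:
 u(x) = C1 + C2*log(x)


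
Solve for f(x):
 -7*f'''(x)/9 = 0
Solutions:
 f(x) = C1 + C2*x + C3*x^2


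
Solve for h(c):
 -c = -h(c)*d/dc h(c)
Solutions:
 h(c) = -sqrt(C1 + c^2)
 h(c) = sqrt(C1 + c^2)


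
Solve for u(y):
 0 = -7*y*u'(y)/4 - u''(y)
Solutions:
 u(y) = C1 + C2*erf(sqrt(14)*y/4)


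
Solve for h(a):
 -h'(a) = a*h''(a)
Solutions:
 h(a) = C1 + C2*log(a)


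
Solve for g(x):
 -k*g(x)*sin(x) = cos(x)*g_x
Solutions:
 g(x) = C1*exp(k*log(cos(x)))


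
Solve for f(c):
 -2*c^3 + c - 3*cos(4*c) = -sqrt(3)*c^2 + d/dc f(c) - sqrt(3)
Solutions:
 f(c) = C1 - c^4/2 + sqrt(3)*c^3/3 + c^2/2 + sqrt(3)*c - 3*sin(4*c)/4


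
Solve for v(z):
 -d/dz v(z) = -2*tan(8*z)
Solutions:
 v(z) = C1 - log(cos(8*z))/4


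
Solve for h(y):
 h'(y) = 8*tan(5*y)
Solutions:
 h(y) = C1 - 8*log(cos(5*y))/5


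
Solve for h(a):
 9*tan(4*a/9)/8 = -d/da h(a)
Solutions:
 h(a) = C1 + 81*log(cos(4*a/9))/32


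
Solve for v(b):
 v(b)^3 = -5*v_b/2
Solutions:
 v(b) = -sqrt(10)*sqrt(-1/(C1 - 2*b))/2
 v(b) = sqrt(10)*sqrt(-1/(C1 - 2*b))/2


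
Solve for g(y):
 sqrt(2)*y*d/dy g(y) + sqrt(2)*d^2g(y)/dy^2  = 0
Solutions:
 g(y) = C1 + C2*erf(sqrt(2)*y/2)


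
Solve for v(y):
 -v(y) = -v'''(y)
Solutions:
 v(y) = C3*exp(y) + (C1*sin(sqrt(3)*y/2) + C2*cos(sqrt(3)*y/2))*exp(-y/2)


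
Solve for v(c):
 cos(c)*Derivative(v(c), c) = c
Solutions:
 v(c) = C1 + Integral(c/cos(c), c)


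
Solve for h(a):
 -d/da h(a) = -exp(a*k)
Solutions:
 h(a) = C1 + exp(a*k)/k


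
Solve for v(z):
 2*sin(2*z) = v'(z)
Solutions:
 v(z) = C1 - cos(2*z)


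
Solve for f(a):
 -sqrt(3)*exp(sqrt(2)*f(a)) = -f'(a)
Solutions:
 f(a) = sqrt(2)*(2*log(-1/(C1 + sqrt(3)*a)) - log(2))/4


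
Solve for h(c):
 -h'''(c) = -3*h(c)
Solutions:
 h(c) = C3*exp(3^(1/3)*c) + (C1*sin(3^(5/6)*c/2) + C2*cos(3^(5/6)*c/2))*exp(-3^(1/3)*c/2)


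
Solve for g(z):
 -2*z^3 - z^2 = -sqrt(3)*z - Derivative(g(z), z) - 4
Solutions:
 g(z) = C1 + z^4/2 + z^3/3 - sqrt(3)*z^2/2 - 4*z


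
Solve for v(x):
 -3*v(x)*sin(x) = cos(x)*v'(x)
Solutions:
 v(x) = C1*cos(x)^3


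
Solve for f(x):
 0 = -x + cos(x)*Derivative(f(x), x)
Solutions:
 f(x) = C1 + Integral(x/cos(x), x)


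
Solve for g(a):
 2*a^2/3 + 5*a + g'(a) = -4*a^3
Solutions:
 g(a) = C1 - a^4 - 2*a^3/9 - 5*a^2/2


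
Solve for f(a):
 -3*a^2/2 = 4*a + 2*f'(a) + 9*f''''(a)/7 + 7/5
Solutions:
 f(a) = C1 + C4*exp(-42^(1/3)*a/3) - a^3/4 - a^2 - 7*a/10 + (C2*sin(14^(1/3)*3^(5/6)*a/6) + C3*cos(14^(1/3)*3^(5/6)*a/6))*exp(42^(1/3)*a/6)


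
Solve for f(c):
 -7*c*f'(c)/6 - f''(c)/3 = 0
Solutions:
 f(c) = C1 + C2*erf(sqrt(7)*c/2)


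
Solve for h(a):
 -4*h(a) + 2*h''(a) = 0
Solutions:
 h(a) = C1*exp(-sqrt(2)*a) + C2*exp(sqrt(2)*a)


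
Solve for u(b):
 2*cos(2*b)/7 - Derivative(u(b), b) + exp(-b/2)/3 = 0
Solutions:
 u(b) = C1 + sin(2*b)/7 - 2*exp(-b/2)/3


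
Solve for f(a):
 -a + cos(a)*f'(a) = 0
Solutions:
 f(a) = C1 + Integral(a/cos(a), a)


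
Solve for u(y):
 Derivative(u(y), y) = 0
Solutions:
 u(y) = C1


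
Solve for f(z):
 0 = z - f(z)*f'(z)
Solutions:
 f(z) = -sqrt(C1 + z^2)
 f(z) = sqrt(C1 + z^2)


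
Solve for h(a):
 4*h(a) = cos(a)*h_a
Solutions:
 h(a) = C1*(sin(a)^2 + 2*sin(a) + 1)/(sin(a)^2 - 2*sin(a) + 1)


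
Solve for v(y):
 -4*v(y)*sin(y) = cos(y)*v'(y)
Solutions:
 v(y) = C1*cos(y)^4


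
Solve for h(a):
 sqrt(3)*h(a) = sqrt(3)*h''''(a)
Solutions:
 h(a) = C1*exp(-a) + C2*exp(a) + C3*sin(a) + C4*cos(a)


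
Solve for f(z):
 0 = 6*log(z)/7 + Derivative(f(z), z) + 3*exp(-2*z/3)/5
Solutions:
 f(z) = C1 - 6*z*log(z)/7 + 6*z/7 + 9*exp(-2*z/3)/10


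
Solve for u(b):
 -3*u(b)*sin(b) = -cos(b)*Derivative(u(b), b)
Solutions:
 u(b) = C1/cos(b)^3


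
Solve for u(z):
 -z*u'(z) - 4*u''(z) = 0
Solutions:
 u(z) = C1 + C2*erf(sqrt(2)*z/4)


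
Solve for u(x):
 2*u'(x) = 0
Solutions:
 u(x) = C1


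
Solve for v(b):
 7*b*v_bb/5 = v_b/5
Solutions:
 v(b) = C1 + C2*b^(8/7)


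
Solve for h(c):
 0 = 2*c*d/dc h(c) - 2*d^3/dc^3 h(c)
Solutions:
 h(c) = C1 + Integral(C2*airyai(c) + C3*airybi(c), c)


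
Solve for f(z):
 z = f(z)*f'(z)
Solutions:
 f(z) = -sqrt(C1 + z^2)
 f(z) = sqrt(C1 + z^2)


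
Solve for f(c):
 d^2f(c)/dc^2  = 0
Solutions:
 f(c) = C1 + C2*c


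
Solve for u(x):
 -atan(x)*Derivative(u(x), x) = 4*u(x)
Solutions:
 u(x) = C1*exp(-4*Integral(1/atan(x), x))


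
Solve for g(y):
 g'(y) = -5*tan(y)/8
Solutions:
 g(y) = C1 + 5*log(cos(y))/8


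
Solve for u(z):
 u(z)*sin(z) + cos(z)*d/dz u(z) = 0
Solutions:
 u(z) = C1*cos(z)


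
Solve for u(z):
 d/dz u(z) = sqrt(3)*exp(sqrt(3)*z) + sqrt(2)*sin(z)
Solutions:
 u(z) = C1 + exp(sqrt(3)*z) - sqrt(2)*cos(z)


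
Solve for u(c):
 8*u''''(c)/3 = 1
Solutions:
 u(c) = C1 + C2*c + C3*c^2 + C4*c^3 + c^4/64


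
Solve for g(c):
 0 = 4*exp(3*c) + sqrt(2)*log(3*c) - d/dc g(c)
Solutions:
 g(c) = C1 + sqrt(2)*c*log(c) + sqrt(2)*c*(-1 + log(3)) + 4*exp(3*c)/3


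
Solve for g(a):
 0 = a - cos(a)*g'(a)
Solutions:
 g(a) = C1 + Integral(a/cos(a), a)


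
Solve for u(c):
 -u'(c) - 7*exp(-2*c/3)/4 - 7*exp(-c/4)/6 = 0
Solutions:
 u(c) = C1 + 21*exp(-2*c/3)/8 + 14*exp(-c/4)/3


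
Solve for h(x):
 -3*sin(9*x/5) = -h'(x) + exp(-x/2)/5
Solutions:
 h(x) = C1 - 5*cos(9*x/5)/3 - 2*exp(-x/2)/5


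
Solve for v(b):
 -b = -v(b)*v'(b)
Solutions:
 v(b) = -sqrt(C1 + b^2)
 v(b) = sqrt(C1 + b^2)


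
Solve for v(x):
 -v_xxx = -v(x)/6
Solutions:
 v(x) = C3*exp(6^(2/3)*x/6) + (C1*sin(2^(2/3)*3^(1/6)*x/4) + C2*cos(2^(2/3)*3^(1/6)*x/4))*exp(-6^(2/3)*x/12)


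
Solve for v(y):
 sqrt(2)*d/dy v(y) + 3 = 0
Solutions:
 v(y) = C1 - 3*sqrt(2)*y/2


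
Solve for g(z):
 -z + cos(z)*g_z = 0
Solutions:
 g(z) = C1 + Integral(z/cos(z), z)


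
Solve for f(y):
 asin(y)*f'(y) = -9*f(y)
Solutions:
 f(y) = C1*exp(-9*Integral(1/asin(y), y))


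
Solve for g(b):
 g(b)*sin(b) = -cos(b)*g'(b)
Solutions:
 g(b) = C1*cos(b)


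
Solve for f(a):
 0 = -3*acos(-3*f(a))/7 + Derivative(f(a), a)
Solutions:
 Integral(1/acos(-3*_y), (_y, f(a))) = C1 + 3*a/7


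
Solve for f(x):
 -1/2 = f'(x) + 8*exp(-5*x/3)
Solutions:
 f(x) = C1 - x/2 + 24*exp(-5*x/3)/5


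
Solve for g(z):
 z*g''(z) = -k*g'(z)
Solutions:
 g(z) = C1 + z^(1 - re(k))*(C2*sin(log(z)*Abs(im(k))) + C3*cos(log(z)*im(k)))


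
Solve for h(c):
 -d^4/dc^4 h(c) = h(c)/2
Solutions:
 h(c) = (C1*sin(2^(1/4)*c/2) + C2*cos(2^(1/4)*c/2))*exp(-2^(1/4)*c/2) + (C3*sin(2^(1/4)*c/2) + C4*cos(2^(1/4)*c/2))*exp(2^(1/4)*c/2)


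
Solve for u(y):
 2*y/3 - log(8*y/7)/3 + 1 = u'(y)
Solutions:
 u(y) = C1 + y^2/3 - y*log(y)/3 - y*log(2) + y*log(7)/3 + 4*y/3


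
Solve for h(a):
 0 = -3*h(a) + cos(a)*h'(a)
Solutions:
 h(a) = C1*(sin(a) + 1)^(3/2)/(sin(a) - 1)^(3/2)


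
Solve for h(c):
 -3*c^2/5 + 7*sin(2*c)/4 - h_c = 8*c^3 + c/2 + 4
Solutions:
 h(c) = C1 - 2*c^4 - c^3/5 - c^2/4 - 4*c - 7*cos(2*c)/8


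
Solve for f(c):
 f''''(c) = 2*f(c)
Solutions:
 f(c) = C1*exp(-2^(1/4)*c) + C2*exp(2^(1/4)*c) + C3*sin(2^(1/4)*c) + C4*cos(2^(1/4)*c)


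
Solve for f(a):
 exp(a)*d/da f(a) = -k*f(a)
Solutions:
 f(a) = C1*exp(k*exp(-a))


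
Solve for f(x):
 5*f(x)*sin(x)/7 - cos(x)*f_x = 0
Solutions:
 f(x) = C1/cos(x)^(5/7)


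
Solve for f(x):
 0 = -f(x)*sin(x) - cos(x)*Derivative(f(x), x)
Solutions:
 f(x) = C1*cos(x)


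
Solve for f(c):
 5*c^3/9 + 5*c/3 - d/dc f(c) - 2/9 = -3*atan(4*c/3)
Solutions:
 f(c) = C1 + 5*c^4/36 + 5*c^2/6 + 3*c*atan(4*c/3) - 2*c/9 - 9*log(16*c^2 + 9)/8


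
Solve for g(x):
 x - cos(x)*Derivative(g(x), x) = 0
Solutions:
 g(x) = C1 + Integral(x/cos(x), x)


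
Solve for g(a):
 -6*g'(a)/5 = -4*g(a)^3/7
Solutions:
 g(a) = -sqrt(42)*sqrt(-1/(C1 + 10*a))/2
 g(a) = sqrt(42)*sqrt(-1/(C1 + 10*a))/2


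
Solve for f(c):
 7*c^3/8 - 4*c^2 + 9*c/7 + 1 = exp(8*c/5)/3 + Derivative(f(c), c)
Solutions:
 f(c) = C1 + 7*c^4/32 - 4*c^3/3 + 9*c^2/14 + c - 5*exp(8*c/5)/24


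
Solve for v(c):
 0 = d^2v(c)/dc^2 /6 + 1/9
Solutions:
 v(c) = C1 + C2*c - c^2/3


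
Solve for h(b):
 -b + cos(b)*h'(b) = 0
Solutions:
 h(b) = C1 + Integral(b/cos(b), b)


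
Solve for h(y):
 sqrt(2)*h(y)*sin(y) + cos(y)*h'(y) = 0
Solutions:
 h(y) = C1*cos(y)^(sqrt(2))


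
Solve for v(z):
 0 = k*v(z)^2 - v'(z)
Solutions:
 v(z) = -1/(C1 + k*z)


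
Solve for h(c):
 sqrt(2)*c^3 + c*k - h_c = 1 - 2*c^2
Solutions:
 h(c) = C1 + sqrt(2)*c^4/4 + 2*c^3/3 + c^2*k/2 - c


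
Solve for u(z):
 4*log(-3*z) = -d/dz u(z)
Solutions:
 u(z) = C1 - 4*z*log(-z) + 4*z*(1 - log(3))


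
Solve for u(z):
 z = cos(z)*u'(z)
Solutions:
 u(z) = C1 + Integral(z/cos(z), z)


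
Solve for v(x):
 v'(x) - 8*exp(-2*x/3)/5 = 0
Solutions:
 v(x) = C1 - 12*exp(-2*x/3)/5


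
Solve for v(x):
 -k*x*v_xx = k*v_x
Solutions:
 v(x) = C1 + C2*log(x)


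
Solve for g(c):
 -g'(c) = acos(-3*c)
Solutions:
 g(c) = C1 - c*acos(-3*c) - sqrt(1 - 9*c^2)/3


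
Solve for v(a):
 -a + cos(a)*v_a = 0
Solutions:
 v(a) = C1 + Integral(a/cos(a), a)


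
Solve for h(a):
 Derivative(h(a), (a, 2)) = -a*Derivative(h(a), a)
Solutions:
 h(a) = C1 + C2*erf(sqrt(2)*a/2)


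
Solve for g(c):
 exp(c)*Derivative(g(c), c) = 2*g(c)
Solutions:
 g(c) = C1*exp(-2*exp(-c))


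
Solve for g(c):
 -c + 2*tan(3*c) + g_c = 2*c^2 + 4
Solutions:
 g(c) = C1 + 2*c^3/3 + c^2/2 + 4*c + 2*log(cos(3*c))/3


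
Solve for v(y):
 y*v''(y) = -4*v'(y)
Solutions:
 v(y) = C1 + C2/y^3


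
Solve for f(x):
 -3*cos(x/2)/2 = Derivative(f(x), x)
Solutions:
 f(x) = C1 - 3*sin(x/2)


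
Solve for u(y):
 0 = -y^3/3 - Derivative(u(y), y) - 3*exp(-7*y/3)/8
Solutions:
 u(y) = C1 - y^4/12 + 9*exp(-7*y/3)/56


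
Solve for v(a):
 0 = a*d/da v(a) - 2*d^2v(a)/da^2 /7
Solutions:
 v(a) = C1 + C2*erfi(sqrt(7)*a/2)


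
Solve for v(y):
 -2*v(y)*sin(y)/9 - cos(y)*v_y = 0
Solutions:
 v(y) = C1*cos(y)^(2/9)


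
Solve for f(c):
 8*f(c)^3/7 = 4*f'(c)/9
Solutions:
 f(c) = -sqrt(14)*sqrt(-1/(C1 + 18*c))/2
 f(c) = sqrt(14)*sqrt(-1/(C1 + 18*c))/2


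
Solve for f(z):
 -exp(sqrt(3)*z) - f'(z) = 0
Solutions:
 f(z) = C1 - sqrt(3)*exp(sqrt(3)*z)/3


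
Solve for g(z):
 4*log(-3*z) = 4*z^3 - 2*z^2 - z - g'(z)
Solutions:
 g(z) = C1 + z^4 - 2*z^3/3 - z^2/2 - 4*z*log(-z) + 4*z*(1 - log(3))


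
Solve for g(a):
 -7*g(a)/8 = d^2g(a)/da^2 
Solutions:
 g(a) = C1*sin(sqrt(14)*a/4) + C2*cos(sqrt(14)*a/4)


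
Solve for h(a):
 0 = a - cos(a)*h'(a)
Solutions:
 h(a) = C1 + Integral(a/cos(a), a)


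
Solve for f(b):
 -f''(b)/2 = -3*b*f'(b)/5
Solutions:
 f(b) = C1 + C2*erfi(sqrt(15)*b/5)


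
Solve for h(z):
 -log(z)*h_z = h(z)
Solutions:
 h(z) = C1*exp(-li(z))


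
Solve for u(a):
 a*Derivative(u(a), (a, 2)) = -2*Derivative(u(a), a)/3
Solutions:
 u(a) = C1 + C2*a^(1/3)


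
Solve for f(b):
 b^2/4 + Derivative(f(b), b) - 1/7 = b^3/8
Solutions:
 f(b) = C1 + b^4/32 - b^3/12 + b/7


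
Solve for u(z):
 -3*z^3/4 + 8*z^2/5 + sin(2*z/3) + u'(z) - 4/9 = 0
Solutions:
 u(z) = C1 + 3*z^4/16 - 8*z^3/15 + 4*z/9 + 3*cos(2*z/3)/2


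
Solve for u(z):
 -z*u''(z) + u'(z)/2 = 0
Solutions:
 u(z) = C1 + C2*z^(3/2)


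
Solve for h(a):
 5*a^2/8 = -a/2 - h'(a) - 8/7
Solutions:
 h(a) = C1 - 5*a^3/24 - a^2/4 - 8*a/7


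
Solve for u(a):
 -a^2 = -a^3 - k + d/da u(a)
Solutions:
 u(a) = C1 + a^4/4 - a^3/3 + a*k


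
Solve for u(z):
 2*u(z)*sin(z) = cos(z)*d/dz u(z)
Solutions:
 u(z) = C1/cos(z)^2


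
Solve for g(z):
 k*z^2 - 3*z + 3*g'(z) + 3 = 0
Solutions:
 g(z) = C1 - k*z^3/9 + z^2/2 - z


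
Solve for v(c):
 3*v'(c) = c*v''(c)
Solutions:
 v(c) = C1 + C2*c^4


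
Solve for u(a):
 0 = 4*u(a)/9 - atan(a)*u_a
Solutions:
 u(a) = C1*exp(4*Integral(1/atan(a), a)/9)


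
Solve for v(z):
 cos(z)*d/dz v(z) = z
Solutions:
 v(z) = C1 + Integral(z/cos(z), z)


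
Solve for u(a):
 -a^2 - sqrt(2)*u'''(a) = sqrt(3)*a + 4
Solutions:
 u(a) = C1 + C2*a + C3*a^2 - sqrt(2)*a^5/120 - sqrt(6)*a^4/48 - sqrt(2)*a^3/3


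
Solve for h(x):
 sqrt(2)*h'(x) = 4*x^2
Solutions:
 h(x) = C1 + 2*sqrt(2)*x^3/3


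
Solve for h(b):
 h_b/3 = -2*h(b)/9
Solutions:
 h(b) = C1*exp(-2*b/3)


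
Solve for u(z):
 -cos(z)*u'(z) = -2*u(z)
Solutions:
 u(z) = C1*(sin(z) + 1)/(sin(z) - 1)


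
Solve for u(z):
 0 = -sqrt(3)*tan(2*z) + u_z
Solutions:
 u(z) = C1 - sqrt(3)*log(cos(2*z))/2


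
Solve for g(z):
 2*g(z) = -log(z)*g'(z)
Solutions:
 g(z) = C1*exp(-2*li(z))


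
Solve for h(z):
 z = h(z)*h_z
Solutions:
 h(z) = -sqrt(C1 + z^2)
 h(z) = sqrt(C1 + z^2)


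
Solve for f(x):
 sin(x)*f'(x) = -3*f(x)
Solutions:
 f(x) = C1*(cos(x) + 1)^(3/2)/(cos(x) - 1)^(3/2)


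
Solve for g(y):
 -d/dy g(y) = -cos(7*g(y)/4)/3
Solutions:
 -y/3 - 2*log(sin(7*g(y)/4) - 1)/7 + 2*log(sin(7*g(y)/4) + 1)/7 = C1


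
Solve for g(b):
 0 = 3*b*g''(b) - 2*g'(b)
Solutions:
 g(b) = C1 + C2*b^(5/3)


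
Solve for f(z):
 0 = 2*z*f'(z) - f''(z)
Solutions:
 f(z) = C1 + C2*erfi(z)


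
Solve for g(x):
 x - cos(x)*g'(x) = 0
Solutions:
 g(x) = C1 + Integral(x/cos(x), x)


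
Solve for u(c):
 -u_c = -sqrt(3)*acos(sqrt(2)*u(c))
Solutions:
 Integral(1/acos(sqrt(2)*_y), (_y, u(c))) = C1 + sqrt(3)*c


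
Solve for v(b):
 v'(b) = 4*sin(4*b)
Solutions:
 v(b) = C1 - cos(4*b)


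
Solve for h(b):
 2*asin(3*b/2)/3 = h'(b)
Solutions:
 h(b) = C1 + 2*b*asin(3*b/2)/3 + 2*sqrt(4 - 9*b^2)/9


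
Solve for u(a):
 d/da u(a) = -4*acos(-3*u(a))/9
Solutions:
 Integral(1/acos(-3*_y), (_y, u(a))) = C1 - 4*a/9


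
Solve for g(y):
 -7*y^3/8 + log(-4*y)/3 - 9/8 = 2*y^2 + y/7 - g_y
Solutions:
 g(y) = C1 + 7*y^4/32 + 2*y^3/3 + y^2/14 - y*log(-y)/3 + y*(35 - 16*log(2))/24


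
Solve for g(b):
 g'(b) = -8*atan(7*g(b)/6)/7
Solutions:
 Integral(1/atan(7*_y/6), (_y, g(b))) = C1 - 8*b/7


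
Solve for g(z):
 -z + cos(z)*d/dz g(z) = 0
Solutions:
 g(z) = C1 + Integral(z/cos(z), z)


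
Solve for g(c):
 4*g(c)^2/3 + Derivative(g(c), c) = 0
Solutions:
 g(c) = 3/(C1 + 4*c)
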